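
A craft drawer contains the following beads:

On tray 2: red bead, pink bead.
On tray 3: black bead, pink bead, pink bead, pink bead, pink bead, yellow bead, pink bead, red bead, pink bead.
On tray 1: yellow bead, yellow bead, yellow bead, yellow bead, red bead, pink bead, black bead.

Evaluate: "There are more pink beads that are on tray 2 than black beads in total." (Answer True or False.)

There is 1 pink bead on tray 2.
There are 2 black beads.
The claim requires 1 > 2, which does not hold.

False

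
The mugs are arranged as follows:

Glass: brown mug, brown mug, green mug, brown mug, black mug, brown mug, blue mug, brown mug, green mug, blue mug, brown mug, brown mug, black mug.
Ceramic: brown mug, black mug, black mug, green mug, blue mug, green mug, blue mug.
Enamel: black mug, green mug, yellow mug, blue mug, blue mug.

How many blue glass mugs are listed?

2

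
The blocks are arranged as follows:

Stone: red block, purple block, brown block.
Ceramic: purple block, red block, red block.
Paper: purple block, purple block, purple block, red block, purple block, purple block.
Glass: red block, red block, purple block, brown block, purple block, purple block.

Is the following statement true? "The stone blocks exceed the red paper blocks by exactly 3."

stone blocks: 3.
red paper blocks: 1.
The claim requires 3 − 1 (= 2) to equal 3, which does not hold.

False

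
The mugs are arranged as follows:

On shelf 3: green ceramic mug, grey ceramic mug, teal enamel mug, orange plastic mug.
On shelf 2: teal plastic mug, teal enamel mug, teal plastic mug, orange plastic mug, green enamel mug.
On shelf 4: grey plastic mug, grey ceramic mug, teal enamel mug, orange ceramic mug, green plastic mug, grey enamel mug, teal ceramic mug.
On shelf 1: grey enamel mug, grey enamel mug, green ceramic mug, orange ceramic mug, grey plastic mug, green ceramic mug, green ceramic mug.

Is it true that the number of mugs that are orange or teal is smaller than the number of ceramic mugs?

False

|mugs that are orange or teal| = 10.
|ceramic mugs| = 9.
The claim requires 10 < 9, which does not hold.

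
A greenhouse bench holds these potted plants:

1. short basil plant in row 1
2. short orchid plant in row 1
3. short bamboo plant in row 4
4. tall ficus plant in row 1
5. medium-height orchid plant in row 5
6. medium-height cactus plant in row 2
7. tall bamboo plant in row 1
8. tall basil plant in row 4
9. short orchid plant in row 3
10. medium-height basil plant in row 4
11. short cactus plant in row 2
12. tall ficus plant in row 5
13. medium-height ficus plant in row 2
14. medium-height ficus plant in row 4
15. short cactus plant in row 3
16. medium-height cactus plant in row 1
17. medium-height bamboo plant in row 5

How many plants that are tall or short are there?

10

short: 6; tall: 4; together 6 + 4 = 10.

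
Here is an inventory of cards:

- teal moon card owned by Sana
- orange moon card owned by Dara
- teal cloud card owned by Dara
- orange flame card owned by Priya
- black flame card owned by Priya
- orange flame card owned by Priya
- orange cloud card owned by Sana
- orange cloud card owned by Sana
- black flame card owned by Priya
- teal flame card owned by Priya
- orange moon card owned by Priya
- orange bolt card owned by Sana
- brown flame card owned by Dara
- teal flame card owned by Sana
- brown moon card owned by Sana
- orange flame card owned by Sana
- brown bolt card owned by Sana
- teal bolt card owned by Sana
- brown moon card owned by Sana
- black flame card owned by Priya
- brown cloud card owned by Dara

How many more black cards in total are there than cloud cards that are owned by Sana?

black cards: 3.
cloud cards owned by Sana: 2.
3 − 2 = 1.

1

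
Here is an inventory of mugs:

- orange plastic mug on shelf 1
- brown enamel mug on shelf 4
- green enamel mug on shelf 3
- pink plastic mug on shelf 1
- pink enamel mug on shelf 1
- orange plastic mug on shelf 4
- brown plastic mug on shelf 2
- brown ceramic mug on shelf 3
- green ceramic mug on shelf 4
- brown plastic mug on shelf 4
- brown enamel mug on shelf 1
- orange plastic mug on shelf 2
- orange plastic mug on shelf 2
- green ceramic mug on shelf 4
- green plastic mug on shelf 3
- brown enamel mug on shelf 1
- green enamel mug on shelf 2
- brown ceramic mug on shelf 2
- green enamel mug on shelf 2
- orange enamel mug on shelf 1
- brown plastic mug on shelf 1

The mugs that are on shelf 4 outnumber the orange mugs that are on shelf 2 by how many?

3

mugs on shelf 4: 5.
orange mugs on shelf 2: 2.
5 − 2 = 3.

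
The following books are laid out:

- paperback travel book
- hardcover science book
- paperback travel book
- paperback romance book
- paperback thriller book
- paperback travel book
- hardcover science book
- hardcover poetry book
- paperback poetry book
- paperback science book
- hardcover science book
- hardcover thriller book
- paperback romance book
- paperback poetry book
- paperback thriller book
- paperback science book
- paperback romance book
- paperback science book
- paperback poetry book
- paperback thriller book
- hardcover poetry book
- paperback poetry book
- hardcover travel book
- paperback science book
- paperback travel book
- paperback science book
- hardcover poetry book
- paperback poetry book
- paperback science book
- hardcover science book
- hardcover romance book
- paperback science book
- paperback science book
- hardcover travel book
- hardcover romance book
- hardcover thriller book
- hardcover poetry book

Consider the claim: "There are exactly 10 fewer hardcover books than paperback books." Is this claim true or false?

hardcover books: 14.
paperback books: 23.
The claim requires 23 − 14 (= 9) to equal 10, which does not hold.

False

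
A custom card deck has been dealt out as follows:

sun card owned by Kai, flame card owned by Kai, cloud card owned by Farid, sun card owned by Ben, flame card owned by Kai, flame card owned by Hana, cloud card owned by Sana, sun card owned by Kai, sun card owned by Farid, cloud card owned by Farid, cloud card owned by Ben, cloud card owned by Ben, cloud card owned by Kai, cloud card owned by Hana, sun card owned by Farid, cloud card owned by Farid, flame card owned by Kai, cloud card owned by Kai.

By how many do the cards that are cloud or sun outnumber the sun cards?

cards that are cloud or sun: 14.
sun cards: 5.
14 − 5 = 9.

9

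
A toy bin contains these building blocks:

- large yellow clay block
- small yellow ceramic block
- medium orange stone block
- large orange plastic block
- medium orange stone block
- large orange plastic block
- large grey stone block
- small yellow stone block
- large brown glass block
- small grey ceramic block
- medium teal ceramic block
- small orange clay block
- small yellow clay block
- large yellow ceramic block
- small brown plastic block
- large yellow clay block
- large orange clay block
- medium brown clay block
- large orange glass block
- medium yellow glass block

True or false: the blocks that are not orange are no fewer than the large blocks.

There are 13 blocks that are not orange.
There are 9 large blocks.
The claim requires 13 ≥ 9, which holds.

True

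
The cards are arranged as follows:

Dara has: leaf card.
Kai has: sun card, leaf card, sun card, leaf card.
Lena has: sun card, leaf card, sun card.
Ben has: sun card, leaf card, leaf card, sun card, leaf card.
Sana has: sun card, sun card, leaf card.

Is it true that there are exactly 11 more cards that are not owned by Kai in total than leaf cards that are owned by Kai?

False

|cards that are not owned by Kai| = 12.
|leaf cards owned by Kai| = 2.
The claim requires 12 − 2 (= 10) to equal 11, which does not hold.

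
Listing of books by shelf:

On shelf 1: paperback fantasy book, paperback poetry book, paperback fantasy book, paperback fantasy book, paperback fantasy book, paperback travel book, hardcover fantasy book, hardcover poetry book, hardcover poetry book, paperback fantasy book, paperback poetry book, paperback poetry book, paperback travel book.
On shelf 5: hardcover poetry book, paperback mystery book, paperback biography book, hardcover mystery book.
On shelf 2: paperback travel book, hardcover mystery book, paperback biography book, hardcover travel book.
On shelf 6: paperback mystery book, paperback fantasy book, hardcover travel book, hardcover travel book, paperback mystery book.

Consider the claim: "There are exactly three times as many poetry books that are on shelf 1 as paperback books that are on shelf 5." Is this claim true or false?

False

poetry books on shelf 1: 5.
paperback books on shelf 5: 2.
The claim requires 5 = 3 × 2 = 6, which does not hold.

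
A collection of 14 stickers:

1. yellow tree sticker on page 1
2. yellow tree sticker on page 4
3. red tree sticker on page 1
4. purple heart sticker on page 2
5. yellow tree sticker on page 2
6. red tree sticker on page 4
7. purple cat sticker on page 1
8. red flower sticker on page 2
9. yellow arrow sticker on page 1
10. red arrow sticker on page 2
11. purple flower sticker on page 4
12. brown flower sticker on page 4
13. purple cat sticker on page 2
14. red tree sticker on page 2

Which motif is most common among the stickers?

tree

Counts by motif: tree 6, flower 3, cat 2, arrow 2, heart 1.
The maximum is 6, held uniquely by tree.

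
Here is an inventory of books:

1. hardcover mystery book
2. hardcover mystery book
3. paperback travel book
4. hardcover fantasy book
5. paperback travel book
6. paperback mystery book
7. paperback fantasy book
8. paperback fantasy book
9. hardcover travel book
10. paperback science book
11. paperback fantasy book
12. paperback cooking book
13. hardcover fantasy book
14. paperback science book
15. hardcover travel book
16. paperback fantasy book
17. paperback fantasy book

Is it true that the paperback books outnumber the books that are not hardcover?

|paperback books| = 11.
|books that are not hardcover| = 11.
The claim requires 11 > 11, which does not hold.

False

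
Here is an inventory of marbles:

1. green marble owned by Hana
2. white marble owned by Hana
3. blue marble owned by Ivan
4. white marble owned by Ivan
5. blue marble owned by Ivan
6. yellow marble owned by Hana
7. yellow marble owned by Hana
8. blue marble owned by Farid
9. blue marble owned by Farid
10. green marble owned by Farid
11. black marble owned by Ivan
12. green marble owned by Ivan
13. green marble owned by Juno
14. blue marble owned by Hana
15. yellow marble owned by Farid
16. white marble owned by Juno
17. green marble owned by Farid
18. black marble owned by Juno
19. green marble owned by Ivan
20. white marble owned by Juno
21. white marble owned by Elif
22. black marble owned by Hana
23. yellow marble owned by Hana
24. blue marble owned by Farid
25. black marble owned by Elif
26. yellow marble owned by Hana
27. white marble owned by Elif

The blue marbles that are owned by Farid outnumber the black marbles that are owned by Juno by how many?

2

blue marbles owned by Farid: 3.
black marbles owned by Juno: 1.
3 − 1 = 2.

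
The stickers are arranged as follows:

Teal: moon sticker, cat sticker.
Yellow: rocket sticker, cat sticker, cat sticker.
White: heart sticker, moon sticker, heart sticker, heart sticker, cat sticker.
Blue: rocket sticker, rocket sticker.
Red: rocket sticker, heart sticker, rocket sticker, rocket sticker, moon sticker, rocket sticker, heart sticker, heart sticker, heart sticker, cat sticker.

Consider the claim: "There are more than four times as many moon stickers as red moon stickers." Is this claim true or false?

False

moon stickers: 3.
red moon stickers: 1.
The claim requires 3 > 4 × 1 = 4, which does not hold.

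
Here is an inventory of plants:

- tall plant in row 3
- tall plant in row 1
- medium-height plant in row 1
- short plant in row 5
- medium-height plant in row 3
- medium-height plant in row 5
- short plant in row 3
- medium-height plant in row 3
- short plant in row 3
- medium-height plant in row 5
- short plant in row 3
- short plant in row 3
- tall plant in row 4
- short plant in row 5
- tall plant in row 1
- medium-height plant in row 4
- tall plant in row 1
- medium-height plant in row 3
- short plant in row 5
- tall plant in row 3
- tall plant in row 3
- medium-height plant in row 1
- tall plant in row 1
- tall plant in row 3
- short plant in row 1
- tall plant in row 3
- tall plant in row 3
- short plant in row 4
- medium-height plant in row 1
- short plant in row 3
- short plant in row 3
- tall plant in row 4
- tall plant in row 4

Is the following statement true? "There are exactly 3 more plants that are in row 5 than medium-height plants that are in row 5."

|plants in row 5| = 5.
|medium-height plants in row 5| = 2.
The claim requires 5 − 2 (= 3) to equal 3, which holds.

True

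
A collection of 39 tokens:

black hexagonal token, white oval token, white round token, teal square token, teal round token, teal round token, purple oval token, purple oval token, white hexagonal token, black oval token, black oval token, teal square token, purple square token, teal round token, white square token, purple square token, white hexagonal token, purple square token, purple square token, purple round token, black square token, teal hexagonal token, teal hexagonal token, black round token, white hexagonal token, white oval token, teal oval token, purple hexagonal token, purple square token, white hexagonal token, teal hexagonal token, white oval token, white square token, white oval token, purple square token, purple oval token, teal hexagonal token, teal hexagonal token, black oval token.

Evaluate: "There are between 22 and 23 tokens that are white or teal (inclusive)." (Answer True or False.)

True

tokens that are white or teal: 22.
The claim requires 22 ≤ 22 ≤ 23, which holds.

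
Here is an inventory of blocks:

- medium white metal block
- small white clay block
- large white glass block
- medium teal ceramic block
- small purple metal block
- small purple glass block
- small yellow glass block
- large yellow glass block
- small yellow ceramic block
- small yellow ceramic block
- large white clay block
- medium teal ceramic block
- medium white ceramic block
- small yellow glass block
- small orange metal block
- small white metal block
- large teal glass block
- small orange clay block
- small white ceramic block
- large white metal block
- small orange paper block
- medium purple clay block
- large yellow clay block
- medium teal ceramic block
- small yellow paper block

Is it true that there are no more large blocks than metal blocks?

large blocks: 6.
metal blocks: 5.
The claim requires 6 ≤ 5, which does not hold.

False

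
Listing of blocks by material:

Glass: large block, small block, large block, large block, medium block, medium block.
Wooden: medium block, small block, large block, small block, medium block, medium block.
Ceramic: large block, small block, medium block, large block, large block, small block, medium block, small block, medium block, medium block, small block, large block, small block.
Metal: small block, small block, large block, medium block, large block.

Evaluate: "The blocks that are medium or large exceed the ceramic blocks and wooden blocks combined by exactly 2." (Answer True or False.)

False

There are 20 blocks that are medium or large.
ceramic blocks: 13; wooden blocks: 6; combined: 13 + 6 = 19.
The claim requires 20 − 19 (= 1) to equal 2, which does not hold.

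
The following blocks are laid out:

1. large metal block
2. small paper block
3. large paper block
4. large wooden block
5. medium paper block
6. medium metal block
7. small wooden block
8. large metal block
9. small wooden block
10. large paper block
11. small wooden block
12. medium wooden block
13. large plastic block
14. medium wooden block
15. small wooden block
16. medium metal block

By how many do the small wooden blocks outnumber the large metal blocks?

small wooden blocks: 4.
large metal blocks: 2.
4 − 2 = 2.

2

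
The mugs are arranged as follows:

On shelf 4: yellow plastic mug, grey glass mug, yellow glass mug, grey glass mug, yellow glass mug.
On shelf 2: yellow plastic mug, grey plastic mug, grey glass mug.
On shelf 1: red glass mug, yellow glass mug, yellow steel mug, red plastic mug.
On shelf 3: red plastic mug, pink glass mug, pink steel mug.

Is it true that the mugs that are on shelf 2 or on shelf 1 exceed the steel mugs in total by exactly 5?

|mugs on shelf 2 or on shelf 1| = 7.
|steel mugs| = 2.
The claim requires 7 − 2 (= 5) to equal 5, which holds.

True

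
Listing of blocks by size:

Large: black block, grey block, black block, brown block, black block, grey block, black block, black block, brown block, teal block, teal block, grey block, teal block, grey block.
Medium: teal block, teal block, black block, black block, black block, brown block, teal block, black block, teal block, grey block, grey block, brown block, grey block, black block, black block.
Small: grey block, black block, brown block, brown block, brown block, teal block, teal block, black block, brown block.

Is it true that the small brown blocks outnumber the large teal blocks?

True

small brown blocks: 4.
large teal blocks: 3.
The claim requires 4 > 3, which holds.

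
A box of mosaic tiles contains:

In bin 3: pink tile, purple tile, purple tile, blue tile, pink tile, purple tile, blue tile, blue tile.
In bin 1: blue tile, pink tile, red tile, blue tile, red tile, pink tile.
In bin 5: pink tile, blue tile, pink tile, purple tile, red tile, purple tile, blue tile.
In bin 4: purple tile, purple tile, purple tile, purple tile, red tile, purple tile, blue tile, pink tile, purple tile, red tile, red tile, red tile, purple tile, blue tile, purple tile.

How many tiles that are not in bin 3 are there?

Total tiles: 36; with the excluded value: 8; remaining 36 − 8 = 28.

28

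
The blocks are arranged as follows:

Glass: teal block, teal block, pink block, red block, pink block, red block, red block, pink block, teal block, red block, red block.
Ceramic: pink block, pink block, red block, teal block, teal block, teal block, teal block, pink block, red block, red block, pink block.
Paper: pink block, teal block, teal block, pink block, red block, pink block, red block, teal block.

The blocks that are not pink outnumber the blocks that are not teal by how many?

0

blocks that are not pink: 20.
blocks that are not teal: 20.
20 − 20 = 0.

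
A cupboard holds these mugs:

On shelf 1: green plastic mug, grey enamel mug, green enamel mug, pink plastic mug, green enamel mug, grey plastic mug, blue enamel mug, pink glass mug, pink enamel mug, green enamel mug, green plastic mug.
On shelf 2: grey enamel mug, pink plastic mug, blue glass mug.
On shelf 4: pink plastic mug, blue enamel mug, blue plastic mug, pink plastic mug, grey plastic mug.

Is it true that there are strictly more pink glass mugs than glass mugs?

pink glass mugs: 1.
glass mugs: 2.
The claim requires 1 > 2, which does not hold.

False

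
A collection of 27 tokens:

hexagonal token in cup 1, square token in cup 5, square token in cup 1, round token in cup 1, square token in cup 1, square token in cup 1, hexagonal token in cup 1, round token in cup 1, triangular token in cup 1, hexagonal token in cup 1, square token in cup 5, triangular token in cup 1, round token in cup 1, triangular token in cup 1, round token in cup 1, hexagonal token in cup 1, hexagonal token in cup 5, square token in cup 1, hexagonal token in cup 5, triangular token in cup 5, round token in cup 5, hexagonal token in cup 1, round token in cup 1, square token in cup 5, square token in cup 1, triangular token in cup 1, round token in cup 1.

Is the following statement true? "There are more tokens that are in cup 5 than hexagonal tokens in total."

False

There are 7 tokens in cup 5.
There are 7 hexagonal tokens.
The claim requires 7 > 7, which does not hold.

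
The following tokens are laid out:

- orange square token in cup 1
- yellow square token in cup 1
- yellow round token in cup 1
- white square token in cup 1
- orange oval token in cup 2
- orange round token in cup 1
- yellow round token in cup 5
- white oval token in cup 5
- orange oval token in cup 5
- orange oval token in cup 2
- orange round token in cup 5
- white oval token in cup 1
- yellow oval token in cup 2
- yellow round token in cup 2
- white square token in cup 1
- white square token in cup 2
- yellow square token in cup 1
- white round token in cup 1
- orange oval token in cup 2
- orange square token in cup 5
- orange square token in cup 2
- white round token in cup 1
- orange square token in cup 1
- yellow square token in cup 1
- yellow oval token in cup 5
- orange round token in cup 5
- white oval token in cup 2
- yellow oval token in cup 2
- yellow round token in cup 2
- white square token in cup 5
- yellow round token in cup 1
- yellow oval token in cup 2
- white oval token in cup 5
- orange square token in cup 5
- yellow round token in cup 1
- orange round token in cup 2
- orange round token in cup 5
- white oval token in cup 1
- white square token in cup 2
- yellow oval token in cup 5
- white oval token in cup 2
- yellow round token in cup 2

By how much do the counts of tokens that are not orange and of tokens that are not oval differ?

tokens that are not orange: 28. tokens that are not oval: 27.
|28 − 27| = 28 − 27 = 1.

1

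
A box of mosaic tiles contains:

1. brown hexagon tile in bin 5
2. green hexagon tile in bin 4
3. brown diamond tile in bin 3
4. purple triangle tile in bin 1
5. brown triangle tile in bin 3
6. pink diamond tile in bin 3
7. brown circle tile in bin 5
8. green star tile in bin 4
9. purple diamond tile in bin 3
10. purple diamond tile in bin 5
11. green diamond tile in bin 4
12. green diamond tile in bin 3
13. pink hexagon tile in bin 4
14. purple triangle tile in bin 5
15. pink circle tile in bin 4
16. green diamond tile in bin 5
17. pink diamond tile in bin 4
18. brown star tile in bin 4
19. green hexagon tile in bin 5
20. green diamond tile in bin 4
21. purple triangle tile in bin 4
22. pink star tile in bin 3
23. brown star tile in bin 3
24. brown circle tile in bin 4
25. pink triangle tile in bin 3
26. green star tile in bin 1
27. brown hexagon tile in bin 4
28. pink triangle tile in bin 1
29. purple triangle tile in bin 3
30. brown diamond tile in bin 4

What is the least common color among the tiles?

Counts by color: brown 9, green 8, pink 7, purple 6.
The minimum is 6, held uniquely by purple.

purple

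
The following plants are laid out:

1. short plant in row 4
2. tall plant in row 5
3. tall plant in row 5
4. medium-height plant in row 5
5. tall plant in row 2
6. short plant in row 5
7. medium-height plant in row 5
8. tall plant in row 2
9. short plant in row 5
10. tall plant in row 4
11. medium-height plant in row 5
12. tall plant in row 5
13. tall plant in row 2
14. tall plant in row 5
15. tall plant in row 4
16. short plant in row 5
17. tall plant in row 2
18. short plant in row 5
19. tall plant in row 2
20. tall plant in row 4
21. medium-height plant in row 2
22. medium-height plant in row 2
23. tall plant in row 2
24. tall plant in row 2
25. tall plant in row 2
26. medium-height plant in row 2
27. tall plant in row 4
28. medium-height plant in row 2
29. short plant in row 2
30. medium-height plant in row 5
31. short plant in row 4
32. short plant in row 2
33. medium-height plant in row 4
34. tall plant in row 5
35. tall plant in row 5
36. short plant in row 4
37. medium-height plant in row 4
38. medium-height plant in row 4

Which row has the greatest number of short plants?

Counts by row (restricted to short plants): row 5→4, row 4→3, row 2→2.
The maximum is 4, held uniquely by row 5.

row 5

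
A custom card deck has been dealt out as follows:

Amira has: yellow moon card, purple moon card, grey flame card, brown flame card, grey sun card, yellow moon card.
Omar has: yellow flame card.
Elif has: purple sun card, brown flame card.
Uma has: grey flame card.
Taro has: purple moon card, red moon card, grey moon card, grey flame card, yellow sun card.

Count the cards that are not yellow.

Total cards: 15; with the excluded value: 4; remaining 15 − 4 = 11.

11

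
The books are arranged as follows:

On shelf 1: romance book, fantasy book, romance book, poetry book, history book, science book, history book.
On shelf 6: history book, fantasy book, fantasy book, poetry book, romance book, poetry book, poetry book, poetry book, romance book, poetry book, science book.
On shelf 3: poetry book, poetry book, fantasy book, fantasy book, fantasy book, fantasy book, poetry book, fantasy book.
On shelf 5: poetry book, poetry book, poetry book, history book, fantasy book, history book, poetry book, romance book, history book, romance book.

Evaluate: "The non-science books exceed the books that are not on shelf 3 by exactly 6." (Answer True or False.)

|non-science books| = 34.
|books that are not on shelf 3| = 28.
The claim requires 34 − 28 (= 6) to equal 6, which holds.

True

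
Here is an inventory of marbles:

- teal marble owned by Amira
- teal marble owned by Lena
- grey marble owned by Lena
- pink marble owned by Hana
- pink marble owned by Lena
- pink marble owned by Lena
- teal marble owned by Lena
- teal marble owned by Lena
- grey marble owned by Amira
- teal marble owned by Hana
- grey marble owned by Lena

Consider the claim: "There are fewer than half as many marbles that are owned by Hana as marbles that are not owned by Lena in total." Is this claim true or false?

marbles owned by Hana: 2.
marbles that are not owned by Lena: 4.
The claim requires 2 × 2 = 4 < 4, which does not hold.

False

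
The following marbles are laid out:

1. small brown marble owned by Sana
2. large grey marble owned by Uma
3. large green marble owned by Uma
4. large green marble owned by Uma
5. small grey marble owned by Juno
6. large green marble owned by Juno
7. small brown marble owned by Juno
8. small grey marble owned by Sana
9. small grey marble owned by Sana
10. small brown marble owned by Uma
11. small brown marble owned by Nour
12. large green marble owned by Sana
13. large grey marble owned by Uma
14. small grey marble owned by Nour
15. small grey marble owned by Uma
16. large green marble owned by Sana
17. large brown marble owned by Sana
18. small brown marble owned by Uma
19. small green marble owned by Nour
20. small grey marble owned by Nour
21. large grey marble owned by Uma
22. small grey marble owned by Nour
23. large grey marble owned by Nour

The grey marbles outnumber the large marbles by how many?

grey marbles: 11.
large marbles: 10.
11 − 10 = 1.

1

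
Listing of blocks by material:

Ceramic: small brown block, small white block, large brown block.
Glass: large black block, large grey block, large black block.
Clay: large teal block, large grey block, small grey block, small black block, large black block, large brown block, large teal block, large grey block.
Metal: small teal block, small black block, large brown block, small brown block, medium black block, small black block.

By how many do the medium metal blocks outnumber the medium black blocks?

medium metal blocks: 1.
medium black blocks: 1.
1 − 1 = 0.

0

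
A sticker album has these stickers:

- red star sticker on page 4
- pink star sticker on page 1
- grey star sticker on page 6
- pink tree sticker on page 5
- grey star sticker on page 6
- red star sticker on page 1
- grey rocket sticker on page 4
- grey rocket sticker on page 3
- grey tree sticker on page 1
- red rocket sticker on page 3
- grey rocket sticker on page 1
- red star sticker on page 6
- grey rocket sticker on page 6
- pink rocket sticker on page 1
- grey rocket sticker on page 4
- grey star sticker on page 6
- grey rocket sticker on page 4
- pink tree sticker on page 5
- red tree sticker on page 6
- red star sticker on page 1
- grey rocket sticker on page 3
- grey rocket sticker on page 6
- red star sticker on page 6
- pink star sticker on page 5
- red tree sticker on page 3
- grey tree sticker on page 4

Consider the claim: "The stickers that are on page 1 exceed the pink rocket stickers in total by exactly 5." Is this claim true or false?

True

There are 6 stickers on page 1.
There is 1 pink rocket sticker.
The claim requires 6 − 1 (= 5) to equal 5, which holds.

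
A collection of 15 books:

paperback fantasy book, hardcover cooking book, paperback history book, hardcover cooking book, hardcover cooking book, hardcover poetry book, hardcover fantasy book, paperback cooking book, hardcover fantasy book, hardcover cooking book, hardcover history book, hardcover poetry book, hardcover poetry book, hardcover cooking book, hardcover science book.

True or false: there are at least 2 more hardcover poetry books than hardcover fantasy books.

False

There are 3 hardcover poetry books.
There are 2 hardcover fantasy books.
The claim requires 3 − 2 = 1 ≥ 2, which does not hold.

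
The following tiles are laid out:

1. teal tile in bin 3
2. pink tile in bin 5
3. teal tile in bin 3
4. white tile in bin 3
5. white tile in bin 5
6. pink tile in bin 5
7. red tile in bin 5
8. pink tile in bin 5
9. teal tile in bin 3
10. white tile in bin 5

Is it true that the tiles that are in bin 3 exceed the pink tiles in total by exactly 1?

There are 4 tiles in bin 3.
There are 3 pink tiles.
The claim requires 4 − 3 (= 1) to equal 1, which holds.

True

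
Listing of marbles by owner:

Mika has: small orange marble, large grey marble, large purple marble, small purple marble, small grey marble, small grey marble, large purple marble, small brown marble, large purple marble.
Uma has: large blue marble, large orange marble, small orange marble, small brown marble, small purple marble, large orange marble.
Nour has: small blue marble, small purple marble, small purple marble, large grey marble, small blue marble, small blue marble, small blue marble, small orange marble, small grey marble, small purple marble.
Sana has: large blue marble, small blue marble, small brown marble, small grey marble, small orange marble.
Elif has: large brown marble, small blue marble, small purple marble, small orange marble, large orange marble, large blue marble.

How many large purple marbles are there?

3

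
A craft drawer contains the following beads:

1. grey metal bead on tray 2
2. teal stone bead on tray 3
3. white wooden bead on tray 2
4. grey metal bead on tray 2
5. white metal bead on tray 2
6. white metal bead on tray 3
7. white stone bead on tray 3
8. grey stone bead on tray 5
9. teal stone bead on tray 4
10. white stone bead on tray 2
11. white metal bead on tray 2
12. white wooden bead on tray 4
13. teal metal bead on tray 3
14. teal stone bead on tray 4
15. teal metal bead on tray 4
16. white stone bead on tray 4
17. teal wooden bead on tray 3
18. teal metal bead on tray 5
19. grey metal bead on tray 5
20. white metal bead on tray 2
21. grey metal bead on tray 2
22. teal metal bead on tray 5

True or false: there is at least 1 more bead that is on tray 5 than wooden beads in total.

True

|beads on tray 5| = 4.
|wooden beads| = 3.
The claim requires 4 − 3 = 1 ≥ 1, which holds.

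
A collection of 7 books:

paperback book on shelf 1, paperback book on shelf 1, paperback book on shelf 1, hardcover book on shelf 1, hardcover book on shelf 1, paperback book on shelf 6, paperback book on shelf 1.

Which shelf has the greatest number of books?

Counts by shelf: shelf 1→6, shelf 6→1.
The maximum is 6, held uniquely by shelf 1.

shelf 1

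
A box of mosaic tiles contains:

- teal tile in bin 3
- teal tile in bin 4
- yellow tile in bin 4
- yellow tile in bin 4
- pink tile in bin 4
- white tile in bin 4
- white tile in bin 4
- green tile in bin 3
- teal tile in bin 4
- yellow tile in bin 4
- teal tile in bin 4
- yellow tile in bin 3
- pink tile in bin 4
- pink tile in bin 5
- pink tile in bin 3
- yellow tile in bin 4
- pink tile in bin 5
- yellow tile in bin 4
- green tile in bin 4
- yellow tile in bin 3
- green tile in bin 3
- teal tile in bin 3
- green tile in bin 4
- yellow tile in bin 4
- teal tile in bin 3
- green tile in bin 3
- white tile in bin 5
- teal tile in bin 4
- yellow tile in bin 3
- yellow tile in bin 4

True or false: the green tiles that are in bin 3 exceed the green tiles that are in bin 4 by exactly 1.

True

There are 3 green tiles in bin 3.
There are 2 green tiles in bin 4.
The claim requires 3 − 2 (= 1) to equal 1, which holds.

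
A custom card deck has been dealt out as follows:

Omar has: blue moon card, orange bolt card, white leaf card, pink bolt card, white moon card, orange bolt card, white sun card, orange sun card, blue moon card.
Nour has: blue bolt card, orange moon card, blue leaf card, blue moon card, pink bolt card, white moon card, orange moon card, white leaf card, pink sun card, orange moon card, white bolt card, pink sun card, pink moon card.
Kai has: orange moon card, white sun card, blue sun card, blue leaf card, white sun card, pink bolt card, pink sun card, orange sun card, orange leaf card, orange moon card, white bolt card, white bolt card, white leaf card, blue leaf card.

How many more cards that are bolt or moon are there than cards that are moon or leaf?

2

cards that are bolt or moon: 20.
cards that are moon or leaf: 18.
20 − 18 = 2.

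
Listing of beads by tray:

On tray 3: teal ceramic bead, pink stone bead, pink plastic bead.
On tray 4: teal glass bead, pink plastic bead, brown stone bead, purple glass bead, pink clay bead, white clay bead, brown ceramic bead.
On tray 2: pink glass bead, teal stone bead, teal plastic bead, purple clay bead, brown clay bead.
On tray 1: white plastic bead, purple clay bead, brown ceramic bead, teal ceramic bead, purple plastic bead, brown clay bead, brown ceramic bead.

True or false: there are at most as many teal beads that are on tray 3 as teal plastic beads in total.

|teal beads on tray 3| = 1.
|teal plastic beads| = 1.
The claim requires 1 ≤ 1, which holds.

True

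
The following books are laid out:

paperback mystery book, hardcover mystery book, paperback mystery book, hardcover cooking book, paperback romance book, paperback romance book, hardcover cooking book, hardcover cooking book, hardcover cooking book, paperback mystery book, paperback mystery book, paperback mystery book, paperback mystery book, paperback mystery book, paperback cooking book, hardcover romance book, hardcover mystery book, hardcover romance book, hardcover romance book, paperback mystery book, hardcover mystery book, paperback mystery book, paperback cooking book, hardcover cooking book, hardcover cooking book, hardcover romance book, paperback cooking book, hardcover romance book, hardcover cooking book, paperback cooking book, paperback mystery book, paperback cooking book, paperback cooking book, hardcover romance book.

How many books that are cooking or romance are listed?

21

cooking: 13; romance: 8; together 13 + 8 = 21.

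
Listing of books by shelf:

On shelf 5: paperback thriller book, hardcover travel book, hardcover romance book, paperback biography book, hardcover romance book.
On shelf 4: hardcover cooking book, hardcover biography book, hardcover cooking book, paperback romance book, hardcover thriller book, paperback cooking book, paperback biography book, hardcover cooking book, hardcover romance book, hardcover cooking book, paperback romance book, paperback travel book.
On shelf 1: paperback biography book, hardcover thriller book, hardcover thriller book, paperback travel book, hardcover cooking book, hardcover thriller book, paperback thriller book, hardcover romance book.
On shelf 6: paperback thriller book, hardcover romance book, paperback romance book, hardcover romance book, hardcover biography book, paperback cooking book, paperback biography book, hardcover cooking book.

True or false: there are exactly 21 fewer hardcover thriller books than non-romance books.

False

|hardcover thriller books| = 4.
|non-romance books| = 24.
The claim requires 24 − 4 (= 20) to equal 21, which does not hold.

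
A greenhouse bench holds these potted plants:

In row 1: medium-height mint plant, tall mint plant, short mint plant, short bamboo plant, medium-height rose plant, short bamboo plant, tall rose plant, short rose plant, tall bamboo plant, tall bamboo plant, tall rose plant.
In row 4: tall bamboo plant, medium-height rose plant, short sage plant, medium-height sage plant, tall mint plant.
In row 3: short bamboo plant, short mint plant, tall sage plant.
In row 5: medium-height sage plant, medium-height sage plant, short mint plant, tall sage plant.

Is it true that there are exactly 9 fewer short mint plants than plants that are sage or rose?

There are 3 short mint plants.
There are 11 plants that are sage or rose.
The claim requires 11 − 3 (= 8) to equal 9, which does not hold.

False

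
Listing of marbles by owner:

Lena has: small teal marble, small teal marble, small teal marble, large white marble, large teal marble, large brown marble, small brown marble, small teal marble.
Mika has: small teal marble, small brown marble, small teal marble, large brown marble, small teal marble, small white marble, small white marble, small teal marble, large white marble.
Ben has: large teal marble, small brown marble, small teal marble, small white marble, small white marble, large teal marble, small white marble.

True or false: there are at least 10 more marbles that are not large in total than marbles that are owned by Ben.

There are 17 marbles that are not large.
Count of marbles owned by Ben: 7.
The claim requires 17 − 7 = 10 ≥ 10, which holds.

True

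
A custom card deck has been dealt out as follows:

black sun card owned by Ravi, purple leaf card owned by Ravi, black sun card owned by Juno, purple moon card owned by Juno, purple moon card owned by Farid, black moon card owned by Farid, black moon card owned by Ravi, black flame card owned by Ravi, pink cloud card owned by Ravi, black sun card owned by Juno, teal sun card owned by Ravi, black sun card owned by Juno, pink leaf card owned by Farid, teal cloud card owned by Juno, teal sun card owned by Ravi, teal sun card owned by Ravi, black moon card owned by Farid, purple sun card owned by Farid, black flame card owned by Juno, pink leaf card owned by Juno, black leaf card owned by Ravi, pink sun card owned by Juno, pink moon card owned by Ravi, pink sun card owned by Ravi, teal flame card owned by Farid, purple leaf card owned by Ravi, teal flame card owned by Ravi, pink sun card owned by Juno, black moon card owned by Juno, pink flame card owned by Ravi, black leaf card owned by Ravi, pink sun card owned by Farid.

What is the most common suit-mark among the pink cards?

Counts by suit-mark (restricted to pink cards): sun 4, leaf 2, cloud 1, moon 1, flame 1.
The maximum is 4, held uniquely by sun.

sun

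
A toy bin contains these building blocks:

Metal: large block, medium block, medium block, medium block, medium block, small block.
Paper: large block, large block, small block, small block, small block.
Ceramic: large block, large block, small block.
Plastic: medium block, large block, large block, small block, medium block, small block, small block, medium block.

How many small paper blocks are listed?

3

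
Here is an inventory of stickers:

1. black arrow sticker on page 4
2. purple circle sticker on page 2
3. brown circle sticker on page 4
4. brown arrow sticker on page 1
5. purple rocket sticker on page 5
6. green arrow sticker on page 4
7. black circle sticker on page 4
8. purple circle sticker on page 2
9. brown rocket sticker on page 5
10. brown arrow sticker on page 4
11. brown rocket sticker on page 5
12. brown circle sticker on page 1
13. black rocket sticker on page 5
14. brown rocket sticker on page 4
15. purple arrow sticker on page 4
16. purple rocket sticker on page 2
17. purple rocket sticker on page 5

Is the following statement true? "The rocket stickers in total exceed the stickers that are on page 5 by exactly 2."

rocket stickers: 7.
stickers on page 5: 5.
The claim requires 7 − 5 (= 2) to equal 2, which holds.

True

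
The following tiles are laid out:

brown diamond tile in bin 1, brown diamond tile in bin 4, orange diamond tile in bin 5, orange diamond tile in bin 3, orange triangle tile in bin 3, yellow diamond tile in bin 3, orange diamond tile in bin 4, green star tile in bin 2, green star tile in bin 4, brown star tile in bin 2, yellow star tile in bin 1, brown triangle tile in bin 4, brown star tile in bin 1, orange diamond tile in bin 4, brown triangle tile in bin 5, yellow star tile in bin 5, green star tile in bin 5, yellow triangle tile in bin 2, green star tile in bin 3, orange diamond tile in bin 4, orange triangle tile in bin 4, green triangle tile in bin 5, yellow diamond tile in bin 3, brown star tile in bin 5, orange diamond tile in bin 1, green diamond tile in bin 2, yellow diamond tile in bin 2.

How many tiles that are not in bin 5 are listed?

21

Total tiles: 27; with the excluded value: 6; remaining 27 − 6 = 21.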